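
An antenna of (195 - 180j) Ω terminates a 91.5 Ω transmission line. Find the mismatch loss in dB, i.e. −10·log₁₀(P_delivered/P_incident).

mismatch loss ≈ 2.05 dB

Γ = (103.5 − j180)/(286.5 − j180), |Γ| = 0.614
|Γ|² = 0.377, so P_del/P_inc = 1 − |Γ|² = 0.623
ML = −10·log₁₀(1 − |Γ|²)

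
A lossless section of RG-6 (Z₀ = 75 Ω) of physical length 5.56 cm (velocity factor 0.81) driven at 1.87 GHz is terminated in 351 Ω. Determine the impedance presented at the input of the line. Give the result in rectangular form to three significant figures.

Z_in ≈ 70.1 + j123 Ω

λ = v/f = 0.81·c / 1.87 GHz = 0.13 m
βl = 2π·l/λ = 2π × 0.428 = 154°
tan(βl) = tan(154°) = -0.487
Z_in = Z_0·(Z_L + jZ_0·tanβl)/(Z_0 + jZ_L·tanβl)
     = 75·(351 − j36.5)/(75 − j171)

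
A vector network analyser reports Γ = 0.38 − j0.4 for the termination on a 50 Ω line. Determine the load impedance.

Z_L = Z_0·(1 + Γ)/(1 − Γ) = 50·(1.38 − j0.4)/(0.62 + j0.4)

Z_L ≈ 63.9 − j73.5 Ω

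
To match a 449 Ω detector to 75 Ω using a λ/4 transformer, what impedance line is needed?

Z_qwt ≈ 184 Ω

Z_qwt = √(Z_0·R_L) = √(75 × 449) = √33680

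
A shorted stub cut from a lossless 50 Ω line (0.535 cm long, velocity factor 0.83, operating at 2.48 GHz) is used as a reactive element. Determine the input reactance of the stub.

λ = v/f = 0.83·c / 2.48 GHz = 0.1 m
βl = 2π·l/λ = 2π × 0.0533 = 19.2°
tan(βl) = 0.348
For a shorted stub, Z_in = jZ_0·tan(βl)

X_in ≈ 17.4 Ω (inductive)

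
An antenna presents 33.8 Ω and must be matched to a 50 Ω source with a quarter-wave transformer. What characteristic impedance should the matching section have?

Z_qwt ≈ 41.1 Ω

Z_qwt = √(Z_0·R_L) = √(50 × 33.8) = √1690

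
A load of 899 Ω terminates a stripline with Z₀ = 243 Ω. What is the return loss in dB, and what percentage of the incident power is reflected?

RL ≈ 4.82 dB; 33% of incident power reflected

Γ = (899 − 243)/(899 + 243) = 0.574
RL = −20·log₁₀(0.574) = 4.82 dB
P_refl/P_inc = |Γ|² = 0.33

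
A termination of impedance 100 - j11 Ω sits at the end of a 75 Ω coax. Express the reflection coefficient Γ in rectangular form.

Γ = (Z_L − Z_0)/(Z_L + Z_0) = (25 − j11)/(175 − j11)

Γ ≈ 0.146 − j0.0537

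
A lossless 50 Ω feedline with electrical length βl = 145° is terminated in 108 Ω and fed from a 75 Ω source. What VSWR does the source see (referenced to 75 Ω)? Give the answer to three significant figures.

tan(βl) = -0.7
Z_in = Z_0·(Z_L + jZ_0·tanβl)/(Z_0 + jZ_L·tanβl) = 49 + j39 Ω
Γ_s = (Z_in − Z_s)/(Z_in + Z_s) = (-26 + j39)/(124 + j39), |Γ_s| = 0.361
VSWR = (1 + |Γ_s|)/(1 − |Γ_s|)

VSWR ≈ 2.13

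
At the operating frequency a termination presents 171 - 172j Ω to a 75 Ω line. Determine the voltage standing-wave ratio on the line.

Γ = (Z_L − Z_0)/(Z_L + Z_0) = (96 − j172)/(246 − j172)
|Γ| = 197/300 = 0.656
VSWR = (1 + |Γ|)/(1 − |Γ|) = 1.66/0.344

VSWR ≈ 4.82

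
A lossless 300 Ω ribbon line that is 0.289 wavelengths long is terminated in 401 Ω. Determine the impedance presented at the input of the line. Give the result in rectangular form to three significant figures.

βl = 2π × 0.289 = 104°
tan(βl) = tan(104°) = -4
Z_in = Z_0·(Z_L + jZ_0·tanβl)/(Z_0 + jZ_L·tanβl)
     = 300·(401 − j1200)/(300 − j1600)

Z_in ≈ 230 + j31.9 Ω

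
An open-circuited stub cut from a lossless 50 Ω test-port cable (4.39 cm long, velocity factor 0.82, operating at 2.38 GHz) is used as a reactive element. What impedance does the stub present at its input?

Z_in ≈ +j97.7 Ω

λ = v/f = 0.82·c / 2.38 GHz = 0.103 m
βl = 2π·l/λ = 2π × 0.425 = 153°
tan(βl) = -0.512
For an open-circuited stub, Z_in = −jZ_0·cot(βl) = −jZ_0/tan(βl)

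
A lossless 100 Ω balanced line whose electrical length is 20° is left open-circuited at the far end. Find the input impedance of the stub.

tan(βl) = 0.364
For an open-circuited stub, Z_in = −jZ_0·cot(βl) = −jZ_0/tan(βl)

Z_in ≈ −j275 Ω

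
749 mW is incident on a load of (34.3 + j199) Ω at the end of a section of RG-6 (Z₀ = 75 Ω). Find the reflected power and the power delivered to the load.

|Γ| = |(-40.7 + j199)/(109.3 + j199)| = 0.895
|Γ|² = 0.8
P_refl = |Γ|²·P_inc = 599 mW, P_del = (1 − |Γ|²)·P_inc = 150 mW

P_reflected ≈ 599 mW; P_delivered ≈ 150 mW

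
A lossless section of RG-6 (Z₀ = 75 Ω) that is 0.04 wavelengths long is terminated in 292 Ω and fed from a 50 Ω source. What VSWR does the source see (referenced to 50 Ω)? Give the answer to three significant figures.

βl = 2π × 0.04 = 14.4°
tan(βl) = 0.257
Z_in = Z_0·(Z_L + jZ_0·tanβl)/(Z_0 + jZ_L·tanβl) = 156 − j136 Ω
Γ_s = (Z_in − Z_s)/(Z_in + Z_s) = (106 − j136)/(206 − j136), |Γ_s| = 0.699
VSWR = (1 + |Γ_s|)/(1 − |Γ_s|)

VSWR ≈ 5.65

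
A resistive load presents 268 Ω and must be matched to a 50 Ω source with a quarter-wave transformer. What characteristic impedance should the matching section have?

Z_qwt ≈ 116 Ω

Z_qwt = √(Z_0·R_L) = √(50 × 268) = √13400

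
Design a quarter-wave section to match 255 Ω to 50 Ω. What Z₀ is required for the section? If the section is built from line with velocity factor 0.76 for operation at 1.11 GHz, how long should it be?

Z_qwt ≈ 113 Ω; length ≈ 5.14 cm

Z_qwt = √(Z_0·R_L) = √(50 × 255) = √12750
λ = 0.76·c/f = 0.205 m, so l = λ/4 = 0.0514 m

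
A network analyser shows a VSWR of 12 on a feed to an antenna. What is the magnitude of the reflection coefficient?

|Γ| = (S − 1)/(S + 1) = (12 − 1)/(12 + 1) = 11/13

|Γ| ≈ 0.846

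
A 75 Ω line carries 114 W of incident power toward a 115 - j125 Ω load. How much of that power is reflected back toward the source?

P_reflected ≈ 38 W

|Γ| = |(40 − j125)/(190 − j125)| = 0.577
|Γ|² = 0.333
P_refl = |Γ|²·P_inc = 38 W, P_del = (1 − |Γ|²)·P_inc = 76 W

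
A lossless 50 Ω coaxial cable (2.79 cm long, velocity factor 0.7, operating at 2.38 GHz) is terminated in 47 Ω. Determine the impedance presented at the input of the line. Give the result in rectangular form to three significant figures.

λ = v/f = 0.7·c / 2.38 GHz = 0.0882 m
βl = 2π·l/λ = 2π × 0.316 = 114°
tan(βl) = tan(114°) = -2.26
Z_in = Z_0·(Z_L + jZ_0·tanβl)/(Z_0 + jZ_L·tanβl)
     = 50·(47 − j113)/(50 − j106)

Z_in ≈ 52.1 − j2.38 Ω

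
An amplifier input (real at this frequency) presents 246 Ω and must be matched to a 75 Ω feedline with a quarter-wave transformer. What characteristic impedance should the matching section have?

Z_qwt ≈ 136 Ω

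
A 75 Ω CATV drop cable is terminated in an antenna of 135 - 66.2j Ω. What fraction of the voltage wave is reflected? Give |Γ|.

Γ = (Z_L − Z_0)/(Z_L + Z_0) = (60 − j66.2)/(210 − j66.2)
|Γ| = 89.3/220

|Γ| ≈ 0.406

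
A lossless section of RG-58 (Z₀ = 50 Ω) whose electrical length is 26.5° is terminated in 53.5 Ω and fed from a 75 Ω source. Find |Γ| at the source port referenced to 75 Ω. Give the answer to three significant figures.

|Γ| ≈ 0.182

tan(βl) = 0.499
Z_in = Z_0·(Z_L + jZ_0·tanβl)/(Z_0 + jZ_L·tanβl) = 52 − j2.81 Ω
Γ_s = (Z_in − Z_s)/(Z_in + Z_s) = (-23 − j2.81)/(127 − j2.81), |Γ_s| = 0.182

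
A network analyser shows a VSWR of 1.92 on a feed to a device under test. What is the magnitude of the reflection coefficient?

|Γ| = (S − 1)/(S + 1) = (1.92 − 1)/(1.92 + 1) = 0.92/2.92

|Γ| ≈ 0.315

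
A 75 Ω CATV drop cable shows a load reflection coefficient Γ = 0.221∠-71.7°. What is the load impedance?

Z_L ≈ 78.4 − j34.6 Ω

Z_L = Z_0·(1 + Γ)/(1 − Γ) = 75·(1.07 − j0.21)/(0.931 + j0.21)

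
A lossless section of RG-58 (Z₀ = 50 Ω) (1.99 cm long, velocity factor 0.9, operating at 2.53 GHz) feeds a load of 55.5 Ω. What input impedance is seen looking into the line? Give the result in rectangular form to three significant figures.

λ = v/f = 0.9·c / 2.53 GHz = 0.107 m
βl = 2π·l/λ = 2π × 0.186 = 67.1°
tan(βl) = tan(67.1°) = 2.37
Z_in = Z_0·(Z_L + jZ_0·tanβl)/(Z_0 + jZ_L·tanβl)
     = 50·(55.5 + j119)/(50 + j132)

Z_in ≈ 46.4 − j3.47 Ω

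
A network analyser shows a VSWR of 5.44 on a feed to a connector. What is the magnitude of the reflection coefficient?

|Γ| ≈ 0.689

|Γ| = (S − 1)/(S + 1) = (5.44 − 1)/(5.44 + 1) = 4.44/6.44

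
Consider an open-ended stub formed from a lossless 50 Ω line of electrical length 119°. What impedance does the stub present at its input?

Z_in ≈ +j27.7 Ω

tan(βl) = -1.8
For an open-ended stub, Z_in = −jZ_0·cot(βl) = −jZ_0/tan(βl)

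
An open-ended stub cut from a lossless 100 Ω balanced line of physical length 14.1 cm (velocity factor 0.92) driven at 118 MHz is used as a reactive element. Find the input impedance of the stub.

Z_in ≈ −j251 Ω

λ = v/f = 0.92·c / 118 MHz = 2.34 m
βl = 2π·l/λ = 2π × 0.0603 = 21.7°
tan(βl) = 0.398
For an open-ended stub, Z_in = −jZ_0·cot(βl) = −jZ_0/tan(βl)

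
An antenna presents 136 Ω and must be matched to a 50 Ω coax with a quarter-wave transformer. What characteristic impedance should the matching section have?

Z_qwt ≈ 82.5 Ω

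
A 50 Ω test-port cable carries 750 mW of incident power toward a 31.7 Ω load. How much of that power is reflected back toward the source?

Γ = (31.7 − 50)/(31.7 + 50) = -0.224
|Γ|² = 0.0502
P_refl = |Γ|²·P_inc = 37.6 mW, P_del = (1 − |Γ|²)·P_inc = 712 mW

P_reflected ≈ 37.6 mW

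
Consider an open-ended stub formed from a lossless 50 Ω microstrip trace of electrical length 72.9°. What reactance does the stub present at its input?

tan(βl) = 3.25
For an open-ended stub, Z_in = −jZ_0·cot(βl) = −jZ_0/tan(βl)

X_in ≈ -15.4 Ω (capacitive)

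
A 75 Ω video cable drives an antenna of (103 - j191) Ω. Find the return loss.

Γ = (28 − j191)/(178 − j191), |Γ| = 0.739
RL = −20·log₁₀|Γ| = −20·log₁₀(0.739)

RL ≈ 2.62 dB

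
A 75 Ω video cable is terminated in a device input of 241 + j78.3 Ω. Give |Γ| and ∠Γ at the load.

Γ = (Z_L − Z_0)/(Z_L + Z_0) = (166 + j78.3)/(316 + j78.3)
|Γ| = 184/326 = 0.564

Γ ≈ 0.564 ∠ 11.3°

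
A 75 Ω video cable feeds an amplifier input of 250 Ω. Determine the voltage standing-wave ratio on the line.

VSWR ≈ 3.33

Γ = (250 − 75)/(250 + 75) = 0.538
VSWR = (1 + 0.538)/(1 − 0.538)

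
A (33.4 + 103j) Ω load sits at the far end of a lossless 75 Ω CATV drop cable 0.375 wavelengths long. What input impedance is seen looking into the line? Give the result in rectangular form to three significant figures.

βl = 2π × 0.375 = 135°
tan(βl) = tan(135°) = -1
Z_in = Z_0·(Z_L + jZ_0·tanβl)/(Z_0 + jZ_L·tanβl)
     = 75·(33.4 + j28)/(178 − j33.4)

Z_in ≈ 11.5 + j13.9 Ω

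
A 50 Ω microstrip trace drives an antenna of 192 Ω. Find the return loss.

Γ = (192 − 50)/(192 + 50) = 0.587
RL = −20·log₁₀|Γ| = −20·log₁₀(0.587)

RL ≈ 4.63 dB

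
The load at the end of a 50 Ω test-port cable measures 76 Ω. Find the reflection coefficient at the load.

Γ = 0.206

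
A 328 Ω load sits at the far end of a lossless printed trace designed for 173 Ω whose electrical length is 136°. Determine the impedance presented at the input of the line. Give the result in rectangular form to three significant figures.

tan(βl) = tan(136°) = -0.966
Z_in = Z_0·(Z_L + jZ_0·tanβl)/(Z_0 + jZ_L·tanβl)
     = 173·(328 − j167)/(173 − j317)

Z_in ≈ 146 + j99.6 Ω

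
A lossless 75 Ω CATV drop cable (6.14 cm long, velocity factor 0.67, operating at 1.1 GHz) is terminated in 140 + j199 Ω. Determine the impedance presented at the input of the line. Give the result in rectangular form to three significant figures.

Z_in ≈ 13.5 + j21.4 Ω

λ = v/f = 0.67·c / 1.1 GHz = 0.183 m
βl = 2π·l/λ = 2π × 0.336 = 121°
tan(βl) = tan(121°) = -1.67
Z_in = Z_0·(Z_L + jZ_0·tanβl)/(Z_0 + jZ_L·tanβl)
     = 75·(140 + j74)/(407 − j233)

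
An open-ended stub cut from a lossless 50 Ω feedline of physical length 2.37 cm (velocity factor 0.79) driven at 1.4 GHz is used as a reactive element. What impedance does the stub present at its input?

λ = v/f = 0.79·c / 1.4 GHz = 0.169 m
βl = 2π·l/λ = 2π × 0.14 = 50.4°
tan(βl) = 1.21
For an open-ended stub, Z_in = −jZ_0·cot(βl) = −jZ_0/tan(βl)

Z_in ≈ −j41.4 Ω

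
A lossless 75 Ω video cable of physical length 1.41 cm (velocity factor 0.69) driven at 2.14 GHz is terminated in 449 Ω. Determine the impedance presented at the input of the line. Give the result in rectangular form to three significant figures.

Z_in ≈ 19.6 − j55.1 Ω

λ = v/f = 0.69·c / 2.14 GHz = 0.0967 m
βl = 2π·l/λ = 2π × 0.146 = 52.5°
tan(βl) = tan(52.5°) = 1.3
Z_in = Z_0·(Z_L + jZ_0·tanβl)/(Z_0 + jZ_L·tanβl)
     = 75·(449 + j97.7)/(75 + j585)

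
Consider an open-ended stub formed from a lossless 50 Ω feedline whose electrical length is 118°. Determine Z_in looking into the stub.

tan(βl) = -1.88
For an open-ended stub, Z_in = −jZ_0·cot(βl) = −jZ_0/tan(βl)

Z_in ≈ +j26.6 Ω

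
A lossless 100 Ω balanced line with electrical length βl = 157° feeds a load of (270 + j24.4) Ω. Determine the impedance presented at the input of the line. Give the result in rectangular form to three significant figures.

tan(βl) = tan(157°) = -0.424
Z_in = Z_0·(Z_L + jZ_0·tanβl)/(Z_0 + jZ_L·tanβl)
     = 100·(270 − j18)/(110 − j115)

Z_in ≈ 126 + j114 Ω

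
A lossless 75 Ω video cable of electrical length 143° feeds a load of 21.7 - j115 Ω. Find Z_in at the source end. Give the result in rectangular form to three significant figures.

Z_in ≈ 475 + j438 Ω

tan(βl) = tan(143°) = -0.754
Z_in = Z_0·(Z_L + jZ_0·tanβl)/(Z_0 + jZ_L·tanβl)
     = 75·(21.7 − j172)/(-11.7 − j16.4)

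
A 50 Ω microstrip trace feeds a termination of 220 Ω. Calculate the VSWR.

Γ = (220 − 50)/(220 + 50) = 0.63
VSWR = (1 + 0.63)/(1 − 0.63)

VSWR ≈ 4.4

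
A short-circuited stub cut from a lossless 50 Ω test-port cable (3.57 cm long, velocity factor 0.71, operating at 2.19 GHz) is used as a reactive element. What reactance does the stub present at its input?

λ = v/f = 0.71·c / 2.19 GHz = 0.0973 m
βl = 2π·l/λ = 2π × 0.367 = 132°
tan(βl) = -1.11
For a short-circuited stub, Z_in = jZ_0·tan(βl)

X_in ≈ -55.3 Ω (capacitive)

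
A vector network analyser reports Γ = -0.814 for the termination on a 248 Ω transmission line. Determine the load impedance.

Z_L ≈ 25.4 Ω

Z_L = Z_0·(1 + Γ)/(1 − Γ) = 248·(0.186)/(1.81)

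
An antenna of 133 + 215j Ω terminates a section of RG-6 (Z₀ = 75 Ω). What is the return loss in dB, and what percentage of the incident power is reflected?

RL ≈ 2.56 dB; 55.4% of incident power reflected

Γ = (58 + j215)/(208 + j215), |Γ| = 0.744
RL = −20·log₁₀(0.744) = 2.56 dB
P_refl/P_inc = |Γ|² = 0.554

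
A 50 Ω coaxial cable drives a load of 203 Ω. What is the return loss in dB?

Γ = (203 − 50)/(203 + 50) = 0.605
RL = −20·log₁₀|Γ| = −20·log₁₀(0.605)

RL ≈ 4.37 dB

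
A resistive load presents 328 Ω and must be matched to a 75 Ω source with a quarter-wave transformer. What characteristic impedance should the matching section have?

Z_qwt = √(Z_0·R_L) = √(75 × 328) = √24600

Z_qwt ≈ 157 Ω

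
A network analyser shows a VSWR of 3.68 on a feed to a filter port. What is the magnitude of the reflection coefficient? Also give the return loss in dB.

|Γ| = (S − 1)/(S + 1) = (3.68 − 1)/(3.68 + 1) = 2.68/4.68
RL = −20·log₁₀|Γ| = −20·log₁₀(0.573)

|Γ| ≈ 0.573; return loss ≈ 4.84 dB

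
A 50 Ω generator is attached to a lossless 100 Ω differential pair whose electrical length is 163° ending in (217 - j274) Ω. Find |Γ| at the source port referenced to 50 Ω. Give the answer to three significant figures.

|Γ| ≈ 0.844

tan(βl) = -0.306
Z_in = Z_0·(Z_L + jZ_0·tanβl)/(Z_0 + jZ_L·tanβl) = 509 + j203 Ω
Γ_s = (Z_in − Z_s)/(Z_in + Z_s) = (459 + j203)/(559 + j203), |Γ_s| = 0.844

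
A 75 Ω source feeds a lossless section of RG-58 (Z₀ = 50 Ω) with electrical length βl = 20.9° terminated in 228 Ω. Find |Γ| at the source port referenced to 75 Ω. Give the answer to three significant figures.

tan(βl) = 0.382
Z_in = Z_0·(Z_L + jZ_0·tanβl)/(Z_0 + jZ_L·tanβl) = 64.8 − j93.7 Ω
Γ_s = (Z_in − Z_s)/(Z_in + Z_s) = (-10.2 − j93.7)/(140 − j93.7), |Γ_s| = 0.56

|Γ| ≈ 0.56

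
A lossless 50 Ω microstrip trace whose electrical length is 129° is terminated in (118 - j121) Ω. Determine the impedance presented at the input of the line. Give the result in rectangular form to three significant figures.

tan(βl) = tan(129°) = -1.23
Z_in = Z_0·(Z_L + jZ_0·tanβl)/(Z_0 + jZ_L·tanβl)
     = 50·(118 − j183)/(-99.4 − j146)

Z_in ≈ 23.9 + j56.8 Ω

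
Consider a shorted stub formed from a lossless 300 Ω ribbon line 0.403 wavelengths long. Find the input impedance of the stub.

βl = 2π × 0.403 = 145°
tan(βl) = -0.698
For a shorted stub, Z_in = jZ_0·tan(βl)

Z_in ≈ −j209 Ω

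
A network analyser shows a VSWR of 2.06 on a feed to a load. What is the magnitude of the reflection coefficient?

|Γ| = (S − 1)/(S + 1) = (2.06 − 1)/(2.06 + 1) = 1.06/3.06

|Γ| ≈ 0.346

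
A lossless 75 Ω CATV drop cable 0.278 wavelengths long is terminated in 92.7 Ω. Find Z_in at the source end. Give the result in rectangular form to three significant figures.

Z_in ≈ 61.3 + j4.51 Ω

βl = 2π × 0.278 = 100°
tan(βl) = tan(100°) = -5.63
Z_in = Z_0·(Z_L + jZ_0·tanβl)/(Z_0 + jZ_L·tanβl)
     = 75·(92.7 − j422)/(75 − j521)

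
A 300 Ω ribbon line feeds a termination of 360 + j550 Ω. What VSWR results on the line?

VSWR ≈ 4.62

Γ = (Z_L − Z_0)/(Z_L + Z_0) = (60 + j550)/(660 + j550)
|Γ| = 553/859 = 0.644
VSWR = (1 + |Γ|)/(1 − |Γ|) = 1.64/0.356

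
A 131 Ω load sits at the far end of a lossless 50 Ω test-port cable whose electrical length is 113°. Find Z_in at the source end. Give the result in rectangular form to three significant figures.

Z_in ≈ 21.9 + j17.7 Ω

tan(βl) = tan(113°) = -2.36
Z_in = Z_0·(Z_L + jZ_0·tanβl)/(Z_0 + jZ_L·tanβl)
     = 50·(131 − j118)/(50 − j309)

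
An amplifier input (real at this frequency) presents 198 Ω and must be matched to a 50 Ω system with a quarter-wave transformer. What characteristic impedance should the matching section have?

Z_qwt ≈ 99.5 Ω

Z_qwt = √(Z_0·R_L) = √(50 × 198) = √9900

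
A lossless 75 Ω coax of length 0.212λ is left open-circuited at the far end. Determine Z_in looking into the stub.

βl = 2π × 0.212 = 76.3°
tan(βl) = 4.11
For an open-circuited stub, Z_in = −jZ_0·cot(βl) = −jZ_0/tan(βl)

Z_in ≈ −j18.3 Ω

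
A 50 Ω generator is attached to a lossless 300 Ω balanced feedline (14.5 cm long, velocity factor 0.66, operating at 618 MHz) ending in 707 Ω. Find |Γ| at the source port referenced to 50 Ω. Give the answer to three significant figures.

|Γ| ≈ 0.859

λ = v/f = 0.66·c / 618 MHz = 0.32 m
βl = 2π·l/λ = 2π × 0.453 = 163°
tan(βl) = -0.307
Z_in = Z_0·(Z_L + jZ_0·tanβl)/(Z_0 + jZ_L·tanβl) = 508 + j275 Ω
Γ_s = (Z_in − Z_s)/(Z_in + Z_s) = (458 + j275)/(558 + j275), |Γ_s| = 0.859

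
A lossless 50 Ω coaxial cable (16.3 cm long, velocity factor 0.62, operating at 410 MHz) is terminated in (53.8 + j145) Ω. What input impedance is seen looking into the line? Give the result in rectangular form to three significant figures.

λ = v/f = 0.62·c / 410 MHz = 0.454 m
βl = 2π·l/λ = 2π × 0.359 = 129°
tan(βl) = tan(129°) = -1.22
Z_in = Z_0·(Z_L + jZ_0·tanβl)/(Z_0 + jZ_L·tanβl)
     = 50·(53.8 + j84)/(227 − j65.6)

Z_in ≈ 6 + j20.3 Ω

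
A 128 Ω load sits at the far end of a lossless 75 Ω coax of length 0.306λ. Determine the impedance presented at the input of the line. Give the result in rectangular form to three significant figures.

βl = 2π × 0.306 = 110°
tan(βl) = tan(110°) = -2.72
Z_in = Z_0·(Z_L + jZ_0·tanβl)/(Z_0 + jZ_L·tanβl)
     = 75·(128 − j204)/(75 − j349)

Z_in ≈ 47.7 + j17.3 Ω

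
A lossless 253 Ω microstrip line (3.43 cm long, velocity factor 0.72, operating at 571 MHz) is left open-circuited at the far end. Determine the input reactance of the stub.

X_in ≈ -395 Ω (capacitive)

λ = v/f = 0.72·c / 571 MHz = 0.378 m
βl = 2π·l/λ = 2π × 0.0907 = 32.6°
tan(βl) = 0.641
For an open-circuited stub, Z_in = −jZ_0·cot(βl) = −jZ_0/tan(βl)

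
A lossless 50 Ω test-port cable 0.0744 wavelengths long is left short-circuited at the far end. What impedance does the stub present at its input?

Z_in ≈ +j25.2 Ω

βl = 2π × 0.0744 = 26.8°
tan(βl) = 0.505
For a short-circuited stub, Z_in = jZ_0·tan(βl)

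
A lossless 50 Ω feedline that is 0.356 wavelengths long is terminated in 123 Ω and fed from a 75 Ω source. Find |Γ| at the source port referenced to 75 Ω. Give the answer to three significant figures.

|Γ| ≈ 0.496

βl = 2π × 0.356 = 128°
tan(βl) = -1.27
Z_in = Z_0·(Z_L + jZ_0·tanβl)/(Z_0 + jZ_L·tanβl) = 29.8 + j29.8 Ω
Γ_s = (Z_in − Z_s)/(Z_in + Z_s) = (-45.2 + j29.8)/(105 + j29.8), |Γ_s| = 0.496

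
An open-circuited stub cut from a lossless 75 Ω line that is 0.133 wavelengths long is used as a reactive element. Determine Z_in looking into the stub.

βl = 2π × 0.133 = 47.9°
tan(βl) = 1.11
For an open-circuited stub, Z_in = −jZ_0·cot(βl) = −jZ_0/tan(βl)

Z_in ≈ −j67.8 Ω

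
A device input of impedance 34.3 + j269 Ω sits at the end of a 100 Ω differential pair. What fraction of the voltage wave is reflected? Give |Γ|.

|Γ| ≈ 0.921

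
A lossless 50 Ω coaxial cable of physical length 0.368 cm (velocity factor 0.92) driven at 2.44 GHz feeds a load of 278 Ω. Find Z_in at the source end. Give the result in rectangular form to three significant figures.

λ = v/f = 0.92·c / 2.44 GHz = 0.113 m
βl = 2π·l/λ = 2π × 0.0325 = 11.7°
tan(βl) = tan(11.7°) = 0.207
Z_in = Z_0·(Z_L + jZ_0·tanβl)/(Z_0 + jZ_L·tanβl)
     = 50·(278 + j10.4)/(50 + j57.6)

Z_in ≈ 125 − j133 Ω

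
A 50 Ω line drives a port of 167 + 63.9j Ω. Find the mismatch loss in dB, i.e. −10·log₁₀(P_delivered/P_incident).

Γ = (117 + j63.9)/(217 + j63.9), |Γ| = 0.589
|Γ|² = 0.347, so P_del/P_inc = 1 − |Γ|² = 0.653
ML = −10·log₁₀(1 − |Γ|²)

mismatch loss ≈ 1.85 dB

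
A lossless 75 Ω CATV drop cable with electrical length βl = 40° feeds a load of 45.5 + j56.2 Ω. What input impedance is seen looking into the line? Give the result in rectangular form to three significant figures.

tan(βl) = tan(40°) = 0.839
Z_in = Z_0·(Z_L + jZ_0·tanβl)/(Z_0 + jZ_L·tanβl)
     = 75·(45.5 + j119)/(27.8 + j38.2)

Z_in ≈ 195 + j53.1 Ω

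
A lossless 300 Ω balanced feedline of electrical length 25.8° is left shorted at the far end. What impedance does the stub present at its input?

tan(βl) = 0.483
For a shorted stub, Z_in = jZ_0·tan(βl)

Z_in ≈ +j145 Ω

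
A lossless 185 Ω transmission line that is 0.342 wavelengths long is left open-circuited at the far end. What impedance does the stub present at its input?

βl = 2π × 0.342 = 123°
tan(βl) = -1.53
For an open-circuited stub, Z_in = −jZ_0·cot(βl) = −jZ_0/tan(βl)

Z_in ≈ +j121 Ω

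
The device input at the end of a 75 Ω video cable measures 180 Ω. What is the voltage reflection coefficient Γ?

Γ = (Z_L − Z_0)/(Z_L + Z_0) = (180 − 75)/(180 + 75) = 105/255

Γ = 0.412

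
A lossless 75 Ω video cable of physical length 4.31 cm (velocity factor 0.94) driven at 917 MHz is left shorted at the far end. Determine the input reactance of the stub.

X_in ≈ 90.8 Ω (inductive)

λ = v/f = 0.94·c / 917 MHz = 0.308 m
βl = 2π·l/λ = 2π × 0.14 = 50.5°
tan(βl) = 1.21
For a shorted stub, Z_in = jZ_0·tan(βl)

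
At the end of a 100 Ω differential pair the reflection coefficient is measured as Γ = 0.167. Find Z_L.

Z_L = Z_0·(1 + Γ)/(1 − Γ) = 100·(1.17)/(0.833)

Z_L ≈ 140 Ω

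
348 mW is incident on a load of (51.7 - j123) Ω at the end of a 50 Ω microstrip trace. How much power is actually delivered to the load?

P_delivered ≈ 141 mW

|Γ| = |(1.7 − j123)/(101.7 − j123)| = 0.771
|Γ|² = 0.594
P_refl = |Γ|²·P_inc = 207 mW, P_del = (1 − |Γ|²)·P_inc = 141 mW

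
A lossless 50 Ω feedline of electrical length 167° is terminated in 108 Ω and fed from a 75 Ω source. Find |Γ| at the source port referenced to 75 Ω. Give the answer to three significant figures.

|Γ| ≈ 0.221

tan(βl) = -0.231
Z_in = Z_0·(Z_L + jZ_0·tanβl)/(Z_0 + jZ_L·tanβl) = 91.1 + j33.9 Ω
Γ_s = (Z_in − Z_s)/(Z_in + Z_s) = (16.1 + j33.9)/(166 + j33.9), |Γ_s| = 0.221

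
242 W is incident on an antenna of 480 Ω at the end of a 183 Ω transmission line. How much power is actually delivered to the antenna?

P_delivered ≈ 193 W

Γ = (480 − 183)/(480 + 183) = 0.448
|Γ|² = 0.201
P_refl = |Γ|²·P_inc = 48.6 W, P_del = (1 − |Γ|²)·P_inc = 193 W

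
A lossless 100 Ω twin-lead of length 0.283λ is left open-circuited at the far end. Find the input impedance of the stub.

βl = 2π × 0.283 = 102°
tan(βl) = -4.75
For an open-circuited stub, Z_in = −jZ_0·cot(βl) = −jZ_0/tan(βl)

Z_in ≈ +j21 Ω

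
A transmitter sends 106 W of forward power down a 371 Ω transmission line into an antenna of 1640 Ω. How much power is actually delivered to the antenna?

Γ = (1640 − 371)/(1640 + 371) = 0.631
|Γ|² = 0.398
P_refl = |Γ|²·P_inc = 42.2 W, P_del = (1 − |Γ|²)·P_inc = 63.8 W

P_delivered ≈ 63.8 W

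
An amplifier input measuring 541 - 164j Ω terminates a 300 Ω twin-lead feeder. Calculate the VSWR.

Γ = (Z_L − Z_0)/(Z_L + Z_0) = (241 − j164)/(841 − j164)
|Γ| = 292/857 = 0.34
VSWR = (1 + |Γ|)/(1 − |Γ|) = 1.34/0.66

VSWR ≈ 2.03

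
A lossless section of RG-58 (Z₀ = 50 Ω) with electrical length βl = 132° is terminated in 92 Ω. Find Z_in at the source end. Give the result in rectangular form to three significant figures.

tan(βl) = tan(132°) = -1.11
Z_in = Z_0·(Z_L + jZ_0·tanβl)/(Z_0 + jZ_L·tanβl)
     = 50·(92 − j55.5)/(50 − j102)

Z_in ≈ 39.7 + j25.6 Ω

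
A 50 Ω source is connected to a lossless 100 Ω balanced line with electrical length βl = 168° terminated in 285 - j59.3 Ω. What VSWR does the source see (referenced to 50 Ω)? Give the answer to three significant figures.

tan(βl) = -0.213
Z_in = Z_0·(Z_L + jZ_0·tanβl)/(Z_0 + jZ_L·tanβl) = 263 + j90.4 Ω
Γ_s = (Z_in − Z_s)/(Z_in + Z_s) = (213 + j90.4)/(313 + j90.4), |Γ_s| = 0.711
VSWR = (1 + |Γ_s|)/(1 − |Γ_s|)

VSWR ≈ 5.91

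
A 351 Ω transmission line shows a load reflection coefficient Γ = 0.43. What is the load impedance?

Z_L = Z_0·(1 + Γ)/(1 − Γ) = 351·(1.43)/(0.57)

Z_L ≈ 881 Ω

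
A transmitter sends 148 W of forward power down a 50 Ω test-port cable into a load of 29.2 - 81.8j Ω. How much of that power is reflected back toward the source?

|Γ| = |(-20.8 − j81.8)/(79.2 − j81.8)| = 0.741
|Γ|² = 0.55
P_refl = |Γ|²·P_inc = 81.3 W, P_del = (1 − |Γ|²)·P_inc = 66.7 W

P_reflected ≈ 81.3 W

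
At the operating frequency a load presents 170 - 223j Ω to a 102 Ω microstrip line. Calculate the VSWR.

Γ = (Z_L − Z_0)/(Z_L + Z_0) = (68 − j223)/(272 − j223)
|Γ| = 233/352 = 0.663
VSWR = (1 + |Γ|)/(1 − |Γ|) = 1.66/0.337

VSWR ≈ 4.93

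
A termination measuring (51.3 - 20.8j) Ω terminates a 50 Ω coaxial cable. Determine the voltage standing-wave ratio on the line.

VSWR ≈ 1.5

Γ = (Z_L − Z_0)/(Z_L + Z_0) = (1.3 − j20.8)/(101.3 − j20.8)
|Γ| = 20.8/103 = 0.202
VSWR = (1 + |Γ|)/(1 − |Γ|) = 1.2/0.798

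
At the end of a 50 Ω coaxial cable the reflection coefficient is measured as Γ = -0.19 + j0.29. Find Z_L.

Z_L = Z_0·(1 + Γ)/(1 − Γ) = 50·(0.81 + j0.29)/(1.19 − j0.29)

Z_L ≈ 29.3 + j19.3 Ω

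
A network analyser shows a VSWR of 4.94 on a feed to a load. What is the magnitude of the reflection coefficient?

|Γ| ≈ 0.663

|Γ| = (S − 1)/(S + 1) = (4.94 − 1)/(4.94 + 1) = 3.94/5.94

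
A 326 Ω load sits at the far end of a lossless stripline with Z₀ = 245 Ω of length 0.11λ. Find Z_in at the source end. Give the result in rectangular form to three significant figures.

Z_in ≈ 248 − j70.6 Ω

βl = 2π × 0.11 = 39.6°
tan(βl) = tan(39.6°) = 0.827
Z_in = Z_0·(Z_L + jZ_0·tanβl)/(Z_0 + jZ_L·tanβl)
     = 245·(326 + j203)/(245 + j270)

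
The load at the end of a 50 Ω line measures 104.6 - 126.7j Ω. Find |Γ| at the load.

|Γ| ≈ 0.69

Γ = (Z_L − Z_0)/(Z_L + Z_0) = (54.6 − j126.7)/(154.6 − j126.7)
|Γ| = 138/200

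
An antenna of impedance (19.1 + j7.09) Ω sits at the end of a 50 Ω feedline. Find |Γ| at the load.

|Γ| ≈ 0.456

Γ = (Z_L − Z_0)/(Z_L + Z_0) = (-30.9 + j7.09)/(69.1 + j7.09)
|Γ| = 31.7/69.5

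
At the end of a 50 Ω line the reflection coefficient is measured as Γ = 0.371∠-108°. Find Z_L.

Z_L ≈ 31.5 − j25.8 Ω

Z_L = Z_0·(1 + Γ)/(1 − Γ) = 50·(0.885 − j0.353)/(1.11 + j0.353)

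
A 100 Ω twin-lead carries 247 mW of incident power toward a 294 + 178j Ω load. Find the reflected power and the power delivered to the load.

P_reflected ≈ 91.6 mW; P_delivered ≈ 155 mW

|Γ| = |(194 + j178)/(394 + j178)| = 0.609
|Γ|² = 0.371
P_refl = |Γ|²·P_inc = 91.6 mW, P_del = (1 − |Γ|²)·P_inc = 155 mW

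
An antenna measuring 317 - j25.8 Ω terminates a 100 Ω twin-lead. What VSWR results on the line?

Γ = (Z_L − Z_0)/(Z_L + Z_0) = (217 − j25.8)/(417 − j25.8)
|Γ| = 219/418 = 0.523
VSWR = (1 + |Γ|)/(1 − |Γ|) = 1.52/0.477

VSWR ≈ 3.19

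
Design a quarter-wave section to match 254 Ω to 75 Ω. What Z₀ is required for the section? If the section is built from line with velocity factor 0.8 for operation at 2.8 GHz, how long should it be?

Z_qwt = √(Z_0·R_L) = √(75 × 254) = √19050
λ = 0.8·c/f = 0.0857 m, so l = λ/4 = 0.0214 m

Z_qwt ≈ 138 Ω; length ≈ 2.14 cm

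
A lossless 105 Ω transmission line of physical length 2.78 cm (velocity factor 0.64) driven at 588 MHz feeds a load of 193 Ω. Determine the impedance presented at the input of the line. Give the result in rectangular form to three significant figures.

Z_in ≈ 119 − j67.7 Ω

λ = v/f = 0.64·c / 588 MHz = 0.327 m
βl = 2π·l/λ = 2π × 0.0851 = 30.6°
tan(βl) = tan(30.6°) = 0.593
Z_in = Z_0·(Z_L + jZ_0·tanβl)/(Z_0 + jZ_L·tanβl)
     = 105·(193 + j62.2)/(105 + j114)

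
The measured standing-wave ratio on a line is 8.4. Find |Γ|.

|Γ| ≈ 0.787

|Γ| = (S − 1)/(S + 1) = (8.4 − 1)/(8.4 + 1) = 7.4/9.4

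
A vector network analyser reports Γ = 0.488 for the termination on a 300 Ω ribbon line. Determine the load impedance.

Z_L ≈ 872 Ω

Z_L = Z_0·(1 + Γ)/(1 − Γ) = 300·(1.49)/(0.512)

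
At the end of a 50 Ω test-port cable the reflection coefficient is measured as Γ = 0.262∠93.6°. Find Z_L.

Z_L = Z_0·(1 + Γ)/(1 − Γ) = 50·(0.984 + j0.261)/(1.02 − j0.261)

Z_L ≈ 42.3 + j23.7 Ω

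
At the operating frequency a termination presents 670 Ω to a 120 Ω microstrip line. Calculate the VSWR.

VSWR ≈ 5.58

Γ = (670 − 120)/(670 + 120) = 0.696
VSWR = (1 + 0.696)/(1 − 0.696)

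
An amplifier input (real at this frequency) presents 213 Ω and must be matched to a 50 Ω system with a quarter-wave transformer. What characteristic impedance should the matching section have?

Z_qwt ≈ 103 Ω

Z_qwt = √(Z_0·R_L) = √(50 × 213) = √10650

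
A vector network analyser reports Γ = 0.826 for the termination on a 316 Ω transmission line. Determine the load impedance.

Z_L ≈ 3320 Ω

Z_L = Z_0·(1 + Γ)/(1 − Γ) = 316·(1.83)/(0.174)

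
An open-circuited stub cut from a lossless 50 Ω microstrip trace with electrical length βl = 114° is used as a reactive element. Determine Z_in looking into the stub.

Z_in ≈ +j22.3 Ω

tan(βl) = -2.25
For an open-circuited stub, Z_in = −jZ_0·cot(βl) = −jZ_0/tan(βl)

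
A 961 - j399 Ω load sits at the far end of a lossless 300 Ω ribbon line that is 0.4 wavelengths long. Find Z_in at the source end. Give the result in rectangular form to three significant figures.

βl = 2π × 0.4 = 144°
tan(βl) = tan(144°) = -0.727
Z_in = Z_0·(Z_L + jZ_0·tanβl)/(Z_0 + jZ_L·tanβl)
     = 300·(961 − j617)/(10.1 − j698)

Z_in ≈ 271 + j409 Ω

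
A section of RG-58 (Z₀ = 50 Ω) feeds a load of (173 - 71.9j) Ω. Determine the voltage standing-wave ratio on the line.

Γ = (Z_L − Z_0)/(Z_L + Z_0) = (123 − j71.9)/(223 − j71.9)
|Γ| = 142/234 = 0.608
VSWR = (1 + |Γ|)/(1 − |Γ|) = 1.61/0.392

VSWR ≈ 4.1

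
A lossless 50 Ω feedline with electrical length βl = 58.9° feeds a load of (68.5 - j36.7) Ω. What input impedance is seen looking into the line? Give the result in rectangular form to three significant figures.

tan(βl) = tan(58.9°) = 1.66
Z_in = Z_0·(Z_L + jZ_0·tanβl)/(Z_0 + jZ_L·tanβl)
     = 50·(68.5 + j46.2)/(111 + j114)

Z_in ≈ 25.5 − j5.28 Ω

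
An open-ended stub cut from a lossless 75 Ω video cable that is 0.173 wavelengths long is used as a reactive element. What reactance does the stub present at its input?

βl = 2π × 0.173 = 62.3°
tan(βl) = 1.9
For an open-ended stub, Z_in = −jZ_0·cot(βl) = −jZ_0/tan(βl)

X_in ≈ -39.4 Ω (capacitive)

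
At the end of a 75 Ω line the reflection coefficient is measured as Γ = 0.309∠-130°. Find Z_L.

Z_L = Z_0·(1 + Γ)/(1 − Γ) = 75·(0.801 − j0.237)/(1.2 + j0.237)

Z_L ≈ 45.4 − j23.8 Ω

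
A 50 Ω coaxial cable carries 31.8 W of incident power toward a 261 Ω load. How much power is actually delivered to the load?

Γ = (261 − 50)/(261 + 50) = 0.678
|Γ|² = 0.46
P_refl = |Γ|²·P_inc = 14.6 W, P_del = (1 − |Γ|²)·P_inc = 17.2 W

P_delivered ≈ 17.2 W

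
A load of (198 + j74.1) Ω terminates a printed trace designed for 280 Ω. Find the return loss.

RL ≈ 12.8 dB

Γ = (-82 + j74.1)/(478 + j74.1), |Γ| = 0.228
RL = −20·log₁₀|Γ| = −20·log₁₀(0.228)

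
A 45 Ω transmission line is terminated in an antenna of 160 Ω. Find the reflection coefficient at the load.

Γ = 0.561

Γ = (Z_L − Z_0)/(Z_L + Z_0) = (160 − 45)/(160 + 45) = 115/205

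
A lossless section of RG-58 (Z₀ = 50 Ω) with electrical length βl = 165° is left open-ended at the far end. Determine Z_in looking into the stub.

tan(βl) = -0.268
For an open-ended stub, Z_in = −jZ_0·cot(βl) = −jZ_0/tan(βl)

Z_in ≈ +j187 Ω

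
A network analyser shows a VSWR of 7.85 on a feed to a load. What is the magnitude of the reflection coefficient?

|Γ| = (S − 1)/(S + 1) = (7.85 − 1)/(7.85 + 1) = 6.85/8.85

|Γ| ≈ 0.774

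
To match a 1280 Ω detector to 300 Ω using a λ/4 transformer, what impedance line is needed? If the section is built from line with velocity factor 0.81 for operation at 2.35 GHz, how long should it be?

Z_qwt ≈ 620 Ω; length ≈ 2.59 cm

Z_qwt = √(Z_0·R_L) = √(300 × 1280) = √384000
λ = 0.81·c/f = 0.103 m, so l = λ/4 = 0.0259 m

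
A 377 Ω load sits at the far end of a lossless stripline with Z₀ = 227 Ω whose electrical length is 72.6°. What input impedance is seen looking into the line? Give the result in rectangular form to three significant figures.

tan(βl) = tan(72.6°) = 3.19
Z_in = Z_0·(Z_L + jZ_0·tanβl)/(Z_0 + jZ_L·tanβl)
     = 227·(377 + j724)/(227 + j1200)

Z_in ≈ 145 − j43.8 Ω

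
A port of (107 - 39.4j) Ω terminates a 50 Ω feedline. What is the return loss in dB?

RL ≈ 7.37 dB

Γ = (57 − j39.4)/(157 − j39.4), |Γ| = 0.428
RL = −20·log₁₀|Γ| = −20·log₁₀(0.428)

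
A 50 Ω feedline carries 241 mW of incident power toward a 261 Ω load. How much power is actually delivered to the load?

Γ = (261 − 50)/(261 + 50) = 0.678
|Γ|² = 0.46
P_refl = |Γ|²·P_inc = 111 mW, P_del = (1 − |Γ|²)·P_inc = 130 mW

P_delivered ≈ 130 mW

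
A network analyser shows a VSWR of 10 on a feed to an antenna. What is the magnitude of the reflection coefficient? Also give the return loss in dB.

|Γ| = (S − 1)/(S + 1) = (10 − 1)/(10 + 1) = 9/11
RL = −20·log₁₀|Γ| = −20·log₁₀(0.818)

|Γ| ≈ 0.818; return loss ≈ 1.74 dB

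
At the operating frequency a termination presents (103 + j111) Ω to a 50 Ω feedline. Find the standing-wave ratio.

VSWR ≈ 4.73

Γ = (Z_L − Z_0)/(Z_L + Z_0) = (53 + j111)/(153 + j111)
|Γ| = 123/189 = 0.651
VSWR = (1 + |Γ|)/(1 − |Γ|) = 1.65/0.349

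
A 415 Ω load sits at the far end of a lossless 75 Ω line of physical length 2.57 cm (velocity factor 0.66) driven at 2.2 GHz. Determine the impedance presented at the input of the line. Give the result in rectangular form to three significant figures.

Z_in ≈ 14.2 + j16.5 Ω

λ = v/f = 0.66·c / 2.2 GHz = 0.09 m
βl = 2π·l/λ = 2π × 0.286 = 103°
tan(βl) = tan(103°) = -4.4
Z_in = Z_0·(Z_L + jZ_0·tanβl)/(Z_0 + jZ_L·tanβl)
     = 75·(415 − j330)/(75 − j1830)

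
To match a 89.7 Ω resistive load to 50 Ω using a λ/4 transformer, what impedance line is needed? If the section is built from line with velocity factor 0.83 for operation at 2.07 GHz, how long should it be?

Z_qwt ≈ 67 Ω; length ≈ 3.01 cm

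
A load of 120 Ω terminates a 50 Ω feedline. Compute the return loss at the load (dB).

Γ = (120 − 50)/(120 + 50) = 0.412
RL = −20·log₁₀|Γ| = −20·log₁₀(0.412)

RL ≈ 7.71 dB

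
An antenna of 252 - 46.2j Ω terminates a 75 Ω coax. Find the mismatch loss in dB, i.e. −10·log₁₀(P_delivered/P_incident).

mismatch loss ≈ 1.59 dB

Γ = (177 − j46.2)/(327 − j46.2), |Γ| = 0.554
|Γ|² = 0.307, so P_del/P_inc = 1 − |Γ|² = 0.693
ML = −10·log₁₀(1 − |Γ|²)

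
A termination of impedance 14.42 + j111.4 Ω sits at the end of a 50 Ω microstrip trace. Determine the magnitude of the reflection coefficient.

Γ = (Z_L − Z_0)/(Z_L + Z_0) = (-35.58 + j111.4)/(64.42 + j111.4)
|Γ| = 117/129

|Γ| ≈ 0.909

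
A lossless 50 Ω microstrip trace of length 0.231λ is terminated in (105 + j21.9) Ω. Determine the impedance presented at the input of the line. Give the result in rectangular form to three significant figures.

Z_in ≈ 23.6 − j9.57 Ω

βl = 2π × 0.231 = 83.2°
tan(βl) = tan(83.2°) = 8.34
Z_in = Z_0·(Z_L + jZ_0·tanβl)/(Z_0 + jZ_L·tanβl)
     = 50·(105 + j439)/(-133 + j875)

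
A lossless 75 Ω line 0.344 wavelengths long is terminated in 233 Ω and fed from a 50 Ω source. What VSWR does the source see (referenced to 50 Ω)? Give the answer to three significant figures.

βl = 2π × 0.344 = 124°
tan(βl) = -1.49
Z_in = Z_0·(Z_L + jZ_0·tanβl)/(Z_0 + jZ_L·tanβl) = 33.4 + j43.1 Ω
Γ_s = (Z_in − Z_s)/(Z_in + Z_s) = (-16.6 + j43.1)/(83.4 + j43.1), |Γ_s| = 0.491
VSWR = (1 + |Γ_s|)/(1 − |Γ_s|)

VSWR ≈ 2.93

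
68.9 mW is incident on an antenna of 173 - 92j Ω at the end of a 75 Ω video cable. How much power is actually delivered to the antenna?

|Γ| = |(98 − j92)/(248 − j92)| = 0.508
|Γ|² = 0.258
P_refl = |Γ|²·P_inc = 17.8 mW, P_del = (1 − |Γ|²)·P_inc = 51.1 mW

P_delivered ≈ 51.1 mW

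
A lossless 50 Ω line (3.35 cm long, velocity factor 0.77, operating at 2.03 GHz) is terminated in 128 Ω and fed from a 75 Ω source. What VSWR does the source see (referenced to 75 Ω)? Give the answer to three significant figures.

λ = v/f = 0.77·c / 2.03 GHz = 0.114 m
βl = 2π·l/λ = 2π × 0.294 = 106°
tan(βl) = -3.49
Z_in = Z_0·(Z_L + jZ_0·tanβl)/(Z_0 + jZ_L·tanβl) = 20.9 + j12 Ω
Γ_s = (Z_in − Z_s)/(Z_in + Z_s) = (-54.1 + j12)/(95.9 + j12), |Γ_s| = 0.574
VSWR = (1 + |Γ_s|)/(1 − |Γ_s|)

VSWR ≈ 3.69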